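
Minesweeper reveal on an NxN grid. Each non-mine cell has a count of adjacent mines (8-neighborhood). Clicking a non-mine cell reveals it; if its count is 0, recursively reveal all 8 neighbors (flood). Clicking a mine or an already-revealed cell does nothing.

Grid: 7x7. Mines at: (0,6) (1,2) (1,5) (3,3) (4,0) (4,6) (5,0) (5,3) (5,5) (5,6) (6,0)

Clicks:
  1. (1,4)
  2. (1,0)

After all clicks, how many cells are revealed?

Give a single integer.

Answer: 9

Derivation:
Click 1 (1,4) count=1: revealed 1 new [(1,4)] -> total=1
Click 2 (1,0) count=0: revealed 8 new [(0,0) (0,1) (1,0) (1,1) (2,0) (2,1) (3,0) (3,1)] -> total=9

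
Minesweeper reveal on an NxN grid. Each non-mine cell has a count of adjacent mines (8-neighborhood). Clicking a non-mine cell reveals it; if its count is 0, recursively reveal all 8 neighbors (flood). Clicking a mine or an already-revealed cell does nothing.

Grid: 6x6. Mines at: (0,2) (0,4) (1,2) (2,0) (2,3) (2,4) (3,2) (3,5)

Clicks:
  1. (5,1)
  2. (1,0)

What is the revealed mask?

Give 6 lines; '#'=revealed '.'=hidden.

Click 1 (5,1) count=0: revealed 14 new [(3,0) (3,1) (4,0) (4,1) (4,2) (4,3) (4,4) (4,5) (5,0) (5,1) (5,2) (5,3) (5,4) (5,5)] -> total=14
Click 2 (1,0) count=1: revealed 1 new [(1,0)] -> total=15

Answer: ......
#.....
......
##....
######
######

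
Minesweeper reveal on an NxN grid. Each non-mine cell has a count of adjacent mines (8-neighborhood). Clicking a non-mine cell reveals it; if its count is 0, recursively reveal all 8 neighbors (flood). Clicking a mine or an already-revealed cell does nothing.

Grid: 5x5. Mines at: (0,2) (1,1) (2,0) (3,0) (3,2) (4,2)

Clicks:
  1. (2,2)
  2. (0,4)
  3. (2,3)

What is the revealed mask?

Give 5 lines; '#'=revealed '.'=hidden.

Click 1 (2,2) count=2: revealed 1 new [(2,2)] -> total=1
Click 2 (0,4) count=0: revealed 10 new [(0,3) (0,4) (1,3) (1,4) (2,3) (2,4) (3,3) (3,4) (4,3) (4,4)] -> total=11
Click 3 (2,3) count=1: revealed 0 new [(none)] -> total=11

Answer: ...##
...##
..###
...##
...##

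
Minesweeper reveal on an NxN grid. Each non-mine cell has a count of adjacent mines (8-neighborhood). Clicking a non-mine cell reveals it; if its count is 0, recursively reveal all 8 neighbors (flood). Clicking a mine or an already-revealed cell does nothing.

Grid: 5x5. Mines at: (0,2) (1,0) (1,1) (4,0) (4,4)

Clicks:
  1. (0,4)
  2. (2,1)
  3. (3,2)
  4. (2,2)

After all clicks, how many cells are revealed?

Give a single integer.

Answer: 16

Derivation:
Click 1 (0,4) count=0: revealed 16 new [(0,3) (0,4) (1,2) (1,3) (1,4) (2,1) (2,2) (2,3) (2,4) (3,1) (3,2) (3,3) (3,4) (4,1) (4,2) (4,3)] -> total=16
Click 2 (2,1) count=2: revealed 0 new [(none)] -> total=16
Click 3 (3,2) count=0: revealed 0 new [(none)] -> total=16
Click 4 (2,2) count=1: revealed 0 new [(none)] -> total=16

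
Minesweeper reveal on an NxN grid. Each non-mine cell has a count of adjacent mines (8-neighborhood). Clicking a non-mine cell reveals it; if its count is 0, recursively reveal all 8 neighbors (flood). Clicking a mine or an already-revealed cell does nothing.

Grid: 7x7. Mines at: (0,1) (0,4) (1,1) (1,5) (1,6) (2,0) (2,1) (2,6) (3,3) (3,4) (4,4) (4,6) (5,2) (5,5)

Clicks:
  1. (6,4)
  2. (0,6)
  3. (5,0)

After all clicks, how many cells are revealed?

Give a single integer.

Click 1 (6,4) count=1: revealed 1 new [(6,4)] -> total=1
Click 2 (0,6) count=2: revealed 1 new [(0,6)] -> total=2
Click 3 (5,0) count=0: revealed 8 new [(3,0) (3,1) (4,0) (4,1) (5,0) (5,1) (6,0) (6,1)] -> total=10

Answer: 10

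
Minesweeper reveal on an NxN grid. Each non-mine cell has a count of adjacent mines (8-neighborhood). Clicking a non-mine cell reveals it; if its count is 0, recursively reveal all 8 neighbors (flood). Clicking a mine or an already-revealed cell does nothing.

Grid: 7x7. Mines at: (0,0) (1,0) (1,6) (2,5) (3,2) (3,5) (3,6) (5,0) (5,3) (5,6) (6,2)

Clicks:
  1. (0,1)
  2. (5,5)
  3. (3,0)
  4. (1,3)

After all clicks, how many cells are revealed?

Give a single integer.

Click 1 (0,1) count=2: revealed 1 new [(0,1)] -> total=1
Click 2 (5,5) count=1: revealed 1 new [(5,5)] -> total=2
Click 3 (3,0) count=0: revealed 6 new [(2,0) (2,1) (3,0) (3,1) (4,0) (4,1)] -> total=8
Click 4 (1,3) count=0: revealed 12 new [(0,2) (0,3) (0,4) (0,5) (1,1) (1,2) (1,3) (1,4) (1,5) (2,2) (2,3) (2,4)] -> total=20

Answer: 20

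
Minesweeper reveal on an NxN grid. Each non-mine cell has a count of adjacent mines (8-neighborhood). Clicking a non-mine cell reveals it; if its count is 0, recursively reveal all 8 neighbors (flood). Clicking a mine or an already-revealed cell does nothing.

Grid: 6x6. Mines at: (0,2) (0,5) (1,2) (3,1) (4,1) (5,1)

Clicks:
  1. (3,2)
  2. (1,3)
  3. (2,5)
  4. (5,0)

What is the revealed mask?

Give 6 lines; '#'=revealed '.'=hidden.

Answer: ......
...###
..####
..####
..####
#.####

Derivation:
Click 1 (3,2) count=2: revealed 1 new [(3,2)] -> total=1
Click 2 (1,3) count=2: revealed 1 new [(1,3)] -> total=2
Click 3 (2,5) count=0: revealed 17 new [(1,4) (1,5) (2,2) (2,3) (2,4) (2,5) (3,3) (3,4) (3,5) (4,2) (4,3) (4,4) (4,5) (5,2) (5,3) (5,4) (5,5)] -> total=19
Click 4 (5,0) count=2: revealed 1 new [(5,0)] -> total=20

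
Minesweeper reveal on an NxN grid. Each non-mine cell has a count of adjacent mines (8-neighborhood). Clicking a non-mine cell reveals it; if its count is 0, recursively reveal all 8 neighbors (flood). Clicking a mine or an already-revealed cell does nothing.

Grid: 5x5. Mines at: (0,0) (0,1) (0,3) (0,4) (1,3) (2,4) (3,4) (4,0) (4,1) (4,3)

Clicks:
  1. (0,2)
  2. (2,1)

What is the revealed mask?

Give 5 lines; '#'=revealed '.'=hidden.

Click 1 (0,2) count=3: revealed 1 new [(0,2)] -> total=1
Click 2 (2,1) count=0: revealed 9 new [(1,0) (1,1) (1,2) (2,0) (2,1) (2,2) (3,0) (3,1) (3,2)] -> total=10

Answer: ..#..
###..
###..
###..
.....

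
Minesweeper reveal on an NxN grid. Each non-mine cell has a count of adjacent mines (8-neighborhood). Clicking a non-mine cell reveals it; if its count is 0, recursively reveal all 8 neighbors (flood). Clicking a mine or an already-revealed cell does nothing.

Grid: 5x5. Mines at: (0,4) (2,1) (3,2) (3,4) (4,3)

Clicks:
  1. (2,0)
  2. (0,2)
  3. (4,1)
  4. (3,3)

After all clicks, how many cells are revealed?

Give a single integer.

Click 1 (2,0) count=1: revealed 1 new [(2,0)] -> total=1
Click 2 (0,2) count=0: revealed 8 new [(0,0) (0,1) (0,2) (0,3) (1,0) (1,1) (1,2) (1,3)] -> total=9
Click 3 (4,1) count=1: revealed 1 new [(4,1)] -> total=10
Click 4 (3,3) count=3: revealed 1 new [(3,3)] -> total=11

Answer: 11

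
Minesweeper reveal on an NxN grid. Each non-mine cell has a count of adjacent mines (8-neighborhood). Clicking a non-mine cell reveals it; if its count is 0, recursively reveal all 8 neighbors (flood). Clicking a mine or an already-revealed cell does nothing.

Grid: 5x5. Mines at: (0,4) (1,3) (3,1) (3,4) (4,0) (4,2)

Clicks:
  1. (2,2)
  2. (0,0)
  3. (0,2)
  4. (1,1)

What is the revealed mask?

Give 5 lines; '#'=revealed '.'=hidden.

Answer: ###..
###..
###..
.....
.....

Derivation:
Click 1 (2,2) count=2: revealed 1 new [(2,2)] -> total=1
Click 2 (0,0) count=0: revealed 8 new [(0,0) (0,1) (0,2) (1,0) (1,1) (1,2) (2,0) (2,1)] -> total=9
Click 3 (0,2) count=1: revealed 0 new [(none)] -> total=9
Click 4 (1,1) count=0: revealed 0 new [(none)] -> total=9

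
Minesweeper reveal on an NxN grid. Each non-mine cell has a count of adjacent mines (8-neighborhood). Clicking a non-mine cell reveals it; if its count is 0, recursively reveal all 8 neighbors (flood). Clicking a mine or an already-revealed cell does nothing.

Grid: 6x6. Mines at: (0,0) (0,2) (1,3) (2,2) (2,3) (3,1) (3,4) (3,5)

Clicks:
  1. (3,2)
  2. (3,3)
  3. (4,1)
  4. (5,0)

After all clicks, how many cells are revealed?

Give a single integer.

Answer: 14

Derivation:
Click 1 (3,2) count=3: revealed 1 new [(3,2)] -> total=1
Click 2 (3,3) count=3: revealed 1 new [(3,3)] -> total=2
Click 3 (4,1) count=1: revealed 1 new [(4,1)] -> total=3
Click 4 (5,0) count=0: revealed 11 new [(4,0) (4,2) (4,3) (4,4) (4,5) (5,0) (5,1) (5,2) (5,3) (5,4) (5,5)] -> total=14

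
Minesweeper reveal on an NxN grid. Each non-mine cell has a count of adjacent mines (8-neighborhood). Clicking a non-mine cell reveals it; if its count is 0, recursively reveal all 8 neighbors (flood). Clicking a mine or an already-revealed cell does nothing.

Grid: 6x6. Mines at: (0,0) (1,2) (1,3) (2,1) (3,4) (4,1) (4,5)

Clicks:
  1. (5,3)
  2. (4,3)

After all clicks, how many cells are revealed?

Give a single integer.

Click 1 (5,3) count=0: revealed 6 new [(4,2) (4,3) (4,4) (5,2) (5,3) (5,4)] -> total=6
Click 2 (4,3) count=1: revealed 0 new [(none)] -> total=6

Answer: 6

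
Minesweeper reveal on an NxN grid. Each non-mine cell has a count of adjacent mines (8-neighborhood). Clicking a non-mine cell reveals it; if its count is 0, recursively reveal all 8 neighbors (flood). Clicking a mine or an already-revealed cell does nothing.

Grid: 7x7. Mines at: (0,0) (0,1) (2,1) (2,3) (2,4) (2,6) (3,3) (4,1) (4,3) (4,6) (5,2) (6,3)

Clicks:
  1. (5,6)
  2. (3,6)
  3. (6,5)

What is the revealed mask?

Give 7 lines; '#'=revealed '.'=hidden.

Click 1 (5,6) count=1: revealed 1 new [(5,6)] -> total=1
Click 2 (3,6) count=2: revealed 1 new [(3,6)] -> total=2
Click 3 (6,5) count=0: revealed 5 new [(5,4) (5,5) (6,4) (6,5) (6,6)] -> total=7

Answer: .......
.......
.......
......#
.......
....###
....###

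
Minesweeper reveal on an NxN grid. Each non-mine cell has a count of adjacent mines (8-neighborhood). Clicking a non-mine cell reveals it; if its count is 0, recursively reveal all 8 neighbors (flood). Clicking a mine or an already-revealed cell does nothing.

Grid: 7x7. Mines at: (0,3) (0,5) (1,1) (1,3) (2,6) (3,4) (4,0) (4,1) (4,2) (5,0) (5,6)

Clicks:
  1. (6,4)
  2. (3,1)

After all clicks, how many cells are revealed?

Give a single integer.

Click 1 (6,4) count=0: revealed 13 new [(4,3) (4,4) (4,5) (5,1) (5,2) (5,3) (5,4) (5,5) (6,1) (6,2) (6,3) (6,4) (6,5)] -> total=13
Click 2 (3,1) count=3: revealed 1 new [(3,1)] -> total=14

Answer: 14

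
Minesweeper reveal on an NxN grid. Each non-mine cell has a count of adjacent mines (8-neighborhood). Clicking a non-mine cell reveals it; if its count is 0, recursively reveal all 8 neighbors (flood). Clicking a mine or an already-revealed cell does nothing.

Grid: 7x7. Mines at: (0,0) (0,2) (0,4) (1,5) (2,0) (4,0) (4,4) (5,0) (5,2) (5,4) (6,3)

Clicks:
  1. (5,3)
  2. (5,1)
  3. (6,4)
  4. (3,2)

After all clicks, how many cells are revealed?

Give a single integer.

Click 1 (5,3) count=4: revealed 1 new [(5,3)] -> total=1
Click 2 (5,1) count=3: revealed 1 new [(5,1)] -> total=2
Click 3 (6,4) count=2: revealed 1 new [(6,4)] -> total=3
Click 4 (3,2) count=0: revealed 15 new [(1,1) (1,2) (1,3) (1,4) (2,1) (2,2) (2,3) (2,4) (3,1) (3,2) (3,3) (3,4) (4,1) (4,2) (4,3)] -> total=18

Answer: 18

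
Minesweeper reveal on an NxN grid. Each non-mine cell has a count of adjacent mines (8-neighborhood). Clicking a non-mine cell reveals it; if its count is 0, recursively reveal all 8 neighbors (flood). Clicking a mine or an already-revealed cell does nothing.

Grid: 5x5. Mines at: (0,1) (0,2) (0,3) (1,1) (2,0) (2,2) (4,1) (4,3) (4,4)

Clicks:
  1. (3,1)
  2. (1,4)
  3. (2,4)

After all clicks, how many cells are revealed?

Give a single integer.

Click 1 (3,1) count=3: revealed 1 new [(3,1)] -> total=1
Click 2 (1,4) count=1: revealed 1 new [(1,4)] -> total=2
Click 3 (2,4) count=0: revealed 5 new [(1,3) (2,3) (2,4) (3,3) (3,4)] -> total=7

Answer: 7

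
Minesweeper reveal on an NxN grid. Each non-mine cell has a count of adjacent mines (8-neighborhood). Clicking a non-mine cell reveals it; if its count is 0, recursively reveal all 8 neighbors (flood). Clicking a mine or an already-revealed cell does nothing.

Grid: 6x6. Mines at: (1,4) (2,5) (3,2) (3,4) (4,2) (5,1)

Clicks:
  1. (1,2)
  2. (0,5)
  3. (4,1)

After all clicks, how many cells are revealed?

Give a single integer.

Answer: 17

Derivation:
Click 1 (1,2) count=0: revealed 16 new [(0,0) (0,1) (0,2) (0,3) (1,0) (1,1) (1,2) (1,3) (2,0) (2,1) (2,2) (2,3) (3,0) (3,1) (4,0) (4,1)] -> total=16
Click 2 (0,5) count=1: revealed 1 new [(0,5)] -> total=17
Click 3 (4,1) count=3: revealed 0 new [(none)] -> total=17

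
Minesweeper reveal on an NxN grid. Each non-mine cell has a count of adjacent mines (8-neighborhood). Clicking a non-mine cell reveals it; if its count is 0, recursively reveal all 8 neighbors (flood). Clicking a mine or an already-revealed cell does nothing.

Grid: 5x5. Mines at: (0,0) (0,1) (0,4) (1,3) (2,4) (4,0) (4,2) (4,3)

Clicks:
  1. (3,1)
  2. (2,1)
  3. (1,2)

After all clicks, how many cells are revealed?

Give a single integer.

Answer: 9

Derivation:
Click 1 (3,1) count=2: revealed 1 new [(3,1)] -> total=1
Click 2 (2,1) count=0: revealed 8 new [(1,0) (1,1) (1,2) (2,0) (2,1) (2,2) (3,0) (3,2)] -> total=9
Click 3 (1,2) count=2: revealed 0 new [(none)] -> total=9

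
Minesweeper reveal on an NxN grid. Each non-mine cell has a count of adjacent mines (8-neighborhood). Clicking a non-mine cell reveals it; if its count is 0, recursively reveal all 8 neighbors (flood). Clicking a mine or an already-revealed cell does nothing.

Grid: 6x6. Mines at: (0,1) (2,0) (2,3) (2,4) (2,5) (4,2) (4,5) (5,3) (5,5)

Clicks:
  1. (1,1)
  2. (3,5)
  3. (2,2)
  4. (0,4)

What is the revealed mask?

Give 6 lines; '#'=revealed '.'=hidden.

Answer: ..####
.#####
..#...
.....#
......
......

Derivation:
Click 1 (1,1) count=2: revealed 1 new [(1,1)] -> total=1
Click 2 (3,5) count=3: revealed 1 new [(3,5)] -> total=2
Click 3 (2,2) count=1: revealed 1 new [(2,2)] -> total=3
Click 4 (0,4) count=0: revealed 8 new [(0,2) (0,3) (0,4) (0,5) (1,2) (1,3) (1,4) (1,5)] -> total=11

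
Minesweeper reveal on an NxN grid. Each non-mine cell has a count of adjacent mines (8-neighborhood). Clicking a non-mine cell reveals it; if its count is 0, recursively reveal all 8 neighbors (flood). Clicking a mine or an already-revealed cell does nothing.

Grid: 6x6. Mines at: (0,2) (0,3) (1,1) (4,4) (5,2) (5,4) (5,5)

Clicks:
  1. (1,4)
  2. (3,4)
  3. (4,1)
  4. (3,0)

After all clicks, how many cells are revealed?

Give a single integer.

Answer: 24

Derivation:
Click 1 (1,4) count=1: revealed 1 new [(1,4)] -> total=1
Click 2 (3,4) count=1: revealed 1 new [(3,4)] -> total=2
Click 3 (4,1) count=1: revealed 1 new [(4,1)] -> total=3
Click 4 (3,0) count=0: revealed 21 new [(0,4) (0,5) (1,2) (1,3) (1,5) (2,0) (2,1) (2,2) (2,3) (2,4) (2,5) (3,0) (3,1) (3,2) (3,3) (3,5) (4,0) (4,2) (4,3) (5,0) (5,1)] -> total=24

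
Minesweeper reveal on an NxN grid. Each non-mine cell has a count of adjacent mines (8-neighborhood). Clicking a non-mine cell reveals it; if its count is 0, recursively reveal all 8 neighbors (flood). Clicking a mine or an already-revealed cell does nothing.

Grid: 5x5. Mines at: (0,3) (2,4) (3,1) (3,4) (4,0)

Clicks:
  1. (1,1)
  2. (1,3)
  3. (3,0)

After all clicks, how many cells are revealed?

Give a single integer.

Click 1 (1,1) count=0: revealed 9 new [(0,0) (0,1) (0,2) (1,0) (1,1) (1,2) (2,0) (2,1) (2,2)] -> total=9
Click 2 (1,3) count=2: revealed 1 new [(1,3)] -> total=10
Click 3 (3,0) count=2: revealed 1 new [(3,0)] -> total=11

Answer: 11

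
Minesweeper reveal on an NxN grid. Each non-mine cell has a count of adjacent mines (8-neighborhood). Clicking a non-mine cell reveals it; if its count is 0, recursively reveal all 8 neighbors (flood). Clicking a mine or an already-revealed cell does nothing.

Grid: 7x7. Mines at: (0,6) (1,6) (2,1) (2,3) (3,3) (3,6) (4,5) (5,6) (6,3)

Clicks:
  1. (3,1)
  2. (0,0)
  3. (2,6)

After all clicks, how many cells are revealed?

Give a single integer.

Click 1 (3,1) count=1: revealed 1 new [(3,1)] -> total=1
Click 2 (0,0) count=0: revealed 12 new [(0,0) (0,1) (0,2) (0,3) (0,4) (0,5) (1,0) (1,1) (1,2) (1,3) (1,4) (1,5)] -> total=13
Click 3 (2,6) count=2: revealed 1 new [(2,6)] -> total=14

Answer: 14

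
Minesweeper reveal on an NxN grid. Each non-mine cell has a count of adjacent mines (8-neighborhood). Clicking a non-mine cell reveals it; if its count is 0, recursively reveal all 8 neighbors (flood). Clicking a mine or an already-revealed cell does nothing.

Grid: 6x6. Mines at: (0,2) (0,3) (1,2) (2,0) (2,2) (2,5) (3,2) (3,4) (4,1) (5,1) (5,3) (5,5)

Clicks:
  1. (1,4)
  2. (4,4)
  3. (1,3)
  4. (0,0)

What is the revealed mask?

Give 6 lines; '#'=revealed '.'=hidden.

Click 1 (1,4) count=2: revealed 1 new [(1,4)] -> total=1
Click 2 (4,4) count=3: revealed 1 new [(4,4)] -> total=2
Click 3 (1,3) count=4: revealed 1 new [(1,3)] -> total=3
Click 4 (0,0) count=0: revealed 4 new [(0,0) (0,1) (1,0) (1,1)] -> total=7

Answer: ##....
##.##.
......
......
....#.
......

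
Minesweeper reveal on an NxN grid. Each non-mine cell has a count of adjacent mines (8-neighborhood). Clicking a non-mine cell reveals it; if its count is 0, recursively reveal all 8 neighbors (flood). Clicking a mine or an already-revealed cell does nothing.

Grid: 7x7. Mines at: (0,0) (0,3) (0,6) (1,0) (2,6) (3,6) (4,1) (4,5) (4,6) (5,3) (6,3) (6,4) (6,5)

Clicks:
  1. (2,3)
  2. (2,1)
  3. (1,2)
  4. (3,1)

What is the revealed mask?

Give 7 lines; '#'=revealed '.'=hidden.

Answer: .......
.#####.
.#####.
.#####.
..###..
.......
.......

Derivation:
Click 1 (2,3) count=0: revealed 18 new [(1,1) (1,2) (1,3) (1,4) (1,5) (2,1) (2,2) (2,3) (2,4) (2,5) (3,1) (3,2) (3,3) (3,4) (3,5) (4,2) (4,3) (4,4)] -> total=18
Click 2 (2,1) count=1: revealed 0 new [(none)] -> total=18
Click 3 (1,2) count=1: revealed 0 new [(none)] -> total=18
Click 4 (3,1) count=1: revealed 0 new [(none)] -> total=18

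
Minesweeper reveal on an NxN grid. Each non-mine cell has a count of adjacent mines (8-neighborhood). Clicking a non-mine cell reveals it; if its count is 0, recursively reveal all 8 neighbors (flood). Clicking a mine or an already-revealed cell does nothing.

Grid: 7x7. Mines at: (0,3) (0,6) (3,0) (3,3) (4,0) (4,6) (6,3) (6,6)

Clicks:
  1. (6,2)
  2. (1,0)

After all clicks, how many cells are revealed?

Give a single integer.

Answer: 10

Derivation:
Click 1 (6,2) count=1: revealed 1 new [(6,2)] -> total=1
Click 2 (1,0) count=0: revealed 9 new [(0,0) (0,1) (0,2) (1,0) (1,1) (1,2) (2,0) (2,1) (2,2)] -> total=10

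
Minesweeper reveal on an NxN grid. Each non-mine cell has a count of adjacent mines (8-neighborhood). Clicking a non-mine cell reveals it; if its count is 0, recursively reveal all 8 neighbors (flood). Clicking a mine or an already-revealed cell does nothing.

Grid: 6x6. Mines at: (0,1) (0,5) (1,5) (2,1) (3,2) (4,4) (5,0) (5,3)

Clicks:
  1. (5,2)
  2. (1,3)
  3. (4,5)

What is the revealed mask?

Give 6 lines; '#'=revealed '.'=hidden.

Answer: ..###.
..###.
..###.
......
.....#
..#...

Derivation:
Click 1 (5,2) count=1: revealed 1 new [(5,2)] -> total=1
Click 2 (1,3) count=0: revealed 9 new [(0,2) (0,3) (0,4) (1,2) (1,3) (1,4) (2,2) (2,3) (2,4)] -> total=10
Click 3 (4,5) count=1: revealed 1 new [(4,5)] -> total=11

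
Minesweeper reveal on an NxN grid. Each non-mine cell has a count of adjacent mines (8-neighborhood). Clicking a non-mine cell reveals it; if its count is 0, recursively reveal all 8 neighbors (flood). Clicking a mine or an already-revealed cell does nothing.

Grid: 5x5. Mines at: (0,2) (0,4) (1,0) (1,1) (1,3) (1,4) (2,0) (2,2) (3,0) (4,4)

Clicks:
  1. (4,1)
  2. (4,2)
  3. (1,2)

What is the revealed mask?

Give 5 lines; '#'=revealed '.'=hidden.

Click 1 (4,1) count=1: revealed 1 new [(4,1)] -> total=1
Click 2 (4,2) count=0: revealed 5 new [(3,1) (3,2) (3,3) (4,2) (4,3)] -> total=6
Click 3 (1,2) count=4: revealed 1 new [(1,2)] -> total=7

Answer: .....
..#..
.....
.###.
.###.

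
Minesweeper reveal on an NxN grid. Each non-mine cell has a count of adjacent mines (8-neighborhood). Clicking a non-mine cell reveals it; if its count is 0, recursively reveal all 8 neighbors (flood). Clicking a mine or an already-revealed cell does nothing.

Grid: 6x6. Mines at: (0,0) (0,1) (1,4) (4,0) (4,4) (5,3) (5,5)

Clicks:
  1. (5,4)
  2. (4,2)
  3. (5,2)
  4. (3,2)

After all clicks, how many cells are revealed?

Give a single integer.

Click 1 (5,4) count=3: revealed 1 new [(5,4)] -> total=1
Click 2 (4,2) count=1: revealed 1 new [(4,2)] -> total=2
Click 3 (5,2) count=1: revealed 1 new [(5,2)] -> total=3
Click 4 (3,2) count=0: revealed 14 new [(1,0) (1,1) (1,2) (1,3) (2,0) (2,1) (2,2) (2,3) (3,0) (3,1) (3,2) (3,3) (4,1) (4,3)] -> total=17

Answer: 17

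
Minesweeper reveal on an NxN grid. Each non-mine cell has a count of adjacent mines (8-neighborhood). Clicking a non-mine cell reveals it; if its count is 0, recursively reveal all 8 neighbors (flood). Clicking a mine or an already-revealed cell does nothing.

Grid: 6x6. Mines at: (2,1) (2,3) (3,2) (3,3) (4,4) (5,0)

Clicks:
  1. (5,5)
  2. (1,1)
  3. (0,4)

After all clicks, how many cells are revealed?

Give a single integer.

Click 1 (5,5) count=1: revealed 1 new [(5,5)] -> total=1
Click 2 (1,1) count=1: revealed 1 new [(1,1)] -> total=2
Click 3 (0,4) count=0: revealed 15 new [(0,0) (0,1) (0,2) (0,3) (0,4) (0,5) (1,0) (1,2) (1,3) (1,4) (1,5) (2,4) (2,5) (3,4) (3,5)] -> total=17

Answer: 17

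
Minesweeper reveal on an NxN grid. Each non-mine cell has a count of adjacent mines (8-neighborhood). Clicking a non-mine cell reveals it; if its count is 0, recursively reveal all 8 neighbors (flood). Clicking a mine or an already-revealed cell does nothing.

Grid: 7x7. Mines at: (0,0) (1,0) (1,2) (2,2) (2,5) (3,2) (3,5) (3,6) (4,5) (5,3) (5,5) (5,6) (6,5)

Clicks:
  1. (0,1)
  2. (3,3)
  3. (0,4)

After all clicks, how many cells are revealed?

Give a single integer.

Answer: 10

Derivation:
Click 1 (0,1) count=3: revealed 1 new [(0,1)] -> total=1
Click 2 (3,3) count=2: revealed 1 new [(3,3)] -> total=2
Click 3 (0,4) count=0: revealed 8 new [(0,3) (0,4) (0,5) (0,6) (1,3) (1,4) (1,5) (1,6)] -> total=10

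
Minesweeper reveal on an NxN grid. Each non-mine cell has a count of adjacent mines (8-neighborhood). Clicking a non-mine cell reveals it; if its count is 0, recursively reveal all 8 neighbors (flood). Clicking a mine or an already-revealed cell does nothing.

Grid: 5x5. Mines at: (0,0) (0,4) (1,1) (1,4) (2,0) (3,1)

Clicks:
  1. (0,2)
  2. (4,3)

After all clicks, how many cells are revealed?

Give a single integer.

Click 1 (0,2) count=1: revealed 1 new [(0,2)] -> total=1
Click 2 (4,3) count=0: revealed 9 new [(2,2) (2,3) (2,4) (3,2) (3,3) (3,4) (4,2) (4,3) (4,4)] -> total=10

Answer: 10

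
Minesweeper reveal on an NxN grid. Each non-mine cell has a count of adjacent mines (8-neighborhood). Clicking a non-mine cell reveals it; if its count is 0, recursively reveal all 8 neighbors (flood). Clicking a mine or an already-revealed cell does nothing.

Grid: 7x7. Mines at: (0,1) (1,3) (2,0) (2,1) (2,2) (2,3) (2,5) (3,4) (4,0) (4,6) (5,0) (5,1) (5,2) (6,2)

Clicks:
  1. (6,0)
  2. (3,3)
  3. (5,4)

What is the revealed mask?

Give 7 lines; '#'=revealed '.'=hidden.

Click 1 (6,0) count=2: revealed 1 new [(6,0)] -> total=1
Click 2 (3,3) count=3: revealed 1 new [(3,3)] -> total=2
Click 3 (5,4) count=0: revealed 11 new [(4,3) (4,4) (4,5) (5,3) (5,4) (5,5) (5,6) (6,3) (6,4) (6,5) (6,6)] -> total=13

Answer: .......
.......
.......
...#...
...###.
...####
#..####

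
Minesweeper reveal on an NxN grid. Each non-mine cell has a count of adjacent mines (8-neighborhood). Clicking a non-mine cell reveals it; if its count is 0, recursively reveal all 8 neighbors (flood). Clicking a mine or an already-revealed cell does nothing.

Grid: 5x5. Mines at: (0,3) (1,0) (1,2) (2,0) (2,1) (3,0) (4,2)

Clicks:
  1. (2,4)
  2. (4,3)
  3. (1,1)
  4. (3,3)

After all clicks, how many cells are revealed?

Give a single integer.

Answer: 9

Derivation:
Click 1 (2,4) count=0: revealed 8 new [(1,3) (1,4) (2,3) (2,4) (3,3) (3,4) (4,3) (4,4)] -> total=8
Click 2 (4,3) count=1: revealed 0 new [(none)] -> total=8
Click 3 (1,1) count=4: revealed 1 new [(1,1)] -> total=9
Click 4 (3,3) count=1: revealed 0 new [(none)] -> total=9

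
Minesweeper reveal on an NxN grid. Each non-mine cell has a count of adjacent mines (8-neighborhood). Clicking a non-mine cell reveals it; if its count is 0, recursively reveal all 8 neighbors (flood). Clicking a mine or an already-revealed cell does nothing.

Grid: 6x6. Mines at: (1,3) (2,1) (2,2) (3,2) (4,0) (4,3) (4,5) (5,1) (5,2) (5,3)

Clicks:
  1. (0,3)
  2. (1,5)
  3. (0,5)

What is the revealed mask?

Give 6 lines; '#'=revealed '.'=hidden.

Click 1 (0,3) count=1: revealed 1 new [(0,3)] -> total=1
Click 2 (1,5) count=0: revealed 8 new [(0,4) (0,5) (1,4) (1,5) (2,4) (2,5) (3,4) (3,5)] -> total=9
Click 3 (0,5) count=0: revealed 0 new [(none)] -> total=9

Answer: ...###
....##
....##
....##
......
......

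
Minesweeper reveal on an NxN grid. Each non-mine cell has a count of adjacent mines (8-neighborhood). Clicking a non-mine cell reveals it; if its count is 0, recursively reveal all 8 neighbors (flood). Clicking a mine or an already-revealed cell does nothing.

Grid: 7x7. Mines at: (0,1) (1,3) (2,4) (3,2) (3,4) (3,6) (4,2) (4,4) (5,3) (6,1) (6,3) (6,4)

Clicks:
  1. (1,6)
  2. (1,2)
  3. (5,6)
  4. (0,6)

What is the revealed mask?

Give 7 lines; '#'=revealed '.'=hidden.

Click 1 (1,6) count=0: revealed 8 new [(0,4) (0,5) (0,6) (1,4) (1,5) (1,6) (2,5) (2,6)] -> total=8
Click 2 (1,2) count=2: revealed 1 new [(1,2)] -> total=9
Click 3 (5,6) count=0: revealed 6 new [(4,5) (4,6) (5,5) (5,6) (6,5) (6,6)] -> total=15
Click 4 (0,6) count=0: revealed 0 new [(none)] -> total=15

Answer: ....###
..#.###
.....##
.......
.....##
.....##
.....##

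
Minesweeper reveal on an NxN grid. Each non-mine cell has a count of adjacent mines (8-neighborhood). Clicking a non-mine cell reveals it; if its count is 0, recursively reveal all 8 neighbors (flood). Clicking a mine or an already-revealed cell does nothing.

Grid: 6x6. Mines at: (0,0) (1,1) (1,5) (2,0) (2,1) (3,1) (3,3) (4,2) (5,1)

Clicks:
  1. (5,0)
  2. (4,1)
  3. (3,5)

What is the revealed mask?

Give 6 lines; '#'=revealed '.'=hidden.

Answer: ......
......
....##
....##
.#.###
#..###

Derivation:
Click 1 (5,0) count=1: revealed 1 new [(5,0)] -> total=1
Click 2 (4,1) count=3: revealed 1 new [(4,1)] -> total=2
Click 3 (3,5) count=0: revealed 10 new [(2,4) (2,5) (3,4) (3,5) (4,3) (4,4) (4,5) (5,3) (5,4) (5,5)] -> total=12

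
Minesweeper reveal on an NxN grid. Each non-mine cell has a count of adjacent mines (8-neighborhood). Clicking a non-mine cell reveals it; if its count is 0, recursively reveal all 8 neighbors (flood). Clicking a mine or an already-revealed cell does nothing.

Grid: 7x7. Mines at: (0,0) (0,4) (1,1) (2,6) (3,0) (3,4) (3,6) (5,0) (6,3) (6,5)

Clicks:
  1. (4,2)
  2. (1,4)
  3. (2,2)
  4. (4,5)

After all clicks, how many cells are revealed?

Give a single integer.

Answer: 14

Derivation:
Click 1 (4,2) count=0: revealed 12 new [(2,1) (2,2) (2,3) (3,1) (3,2) (3,3) (4,1) (4,2) (4,3) (5,1) (5,2) (5,3)] -> total=12
Click 2 (1,4) count=1: revealed 1 new [(1,4)] -> total=13
Click 3 (2,2) count=1: revealed 0 new [(none)] -> total=13
Click 4 (4,5) count=2: revealed 1 new [(4,5)] -> total=14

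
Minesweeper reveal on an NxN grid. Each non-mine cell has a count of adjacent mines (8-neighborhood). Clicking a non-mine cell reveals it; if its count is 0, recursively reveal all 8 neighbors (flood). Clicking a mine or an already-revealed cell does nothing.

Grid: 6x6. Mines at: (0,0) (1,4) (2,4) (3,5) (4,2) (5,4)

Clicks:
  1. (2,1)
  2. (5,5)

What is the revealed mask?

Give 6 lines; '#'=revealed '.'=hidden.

Answer: .###..
####..
####..
####..
##....
##...#

Derivation:
Click 1 (2,1) count=0: revealed 19 new [(0,1) (0,2) (0,3) (1,0) (1,1) (1,2) (1,3) (2,0) (2,1) (2,2) (2,3) (3,0) (3,1) (3,2) (3,3) (4,0) (4,1) (5,0) (5,1)] -> total=19
Click 2 (5,5) count=1: revealed 1 new [(5,5)] -> total=20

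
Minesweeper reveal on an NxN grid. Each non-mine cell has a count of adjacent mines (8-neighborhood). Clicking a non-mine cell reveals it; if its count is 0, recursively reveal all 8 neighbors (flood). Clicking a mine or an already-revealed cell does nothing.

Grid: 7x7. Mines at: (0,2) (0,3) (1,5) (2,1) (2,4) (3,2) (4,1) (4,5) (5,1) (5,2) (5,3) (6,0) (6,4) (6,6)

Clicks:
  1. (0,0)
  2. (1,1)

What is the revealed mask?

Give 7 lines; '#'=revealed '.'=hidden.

Click 1 (0,0) count=0: revealed 4 new [(0,0) (0,1) (1,0) (1,1)] -> total=4
Click 2 (1,1) count=2: revealed 0 new [(none)] -> total=4

Answer: ##.....
##.....
.......
.......
.......
.......
.......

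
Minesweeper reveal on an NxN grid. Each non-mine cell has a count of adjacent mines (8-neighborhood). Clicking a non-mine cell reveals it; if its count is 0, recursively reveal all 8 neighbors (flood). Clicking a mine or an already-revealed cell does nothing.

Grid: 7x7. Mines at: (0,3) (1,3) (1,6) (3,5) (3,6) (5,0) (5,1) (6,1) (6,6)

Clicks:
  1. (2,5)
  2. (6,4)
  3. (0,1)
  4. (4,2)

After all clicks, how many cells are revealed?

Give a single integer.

Answer: 31

Derivation:
Click 1 (2,5) count=3: revealed 1 new [(2,5)] -> total=1
Click 2 (6,4) count=0: revealed 30 new [(0,0) (0,1) (0,2) (1,0) (1,1) (1,2) (2,0) (2,1) (2,2) (2,3) (2,4) (3,0) (3,1) (3,2) (3,3) (3,4) (4,0) (4,1) (4,2) (4,3) (4,4) (4,5) (5,2) (5,3) (5,4) (5,5) (6,2) (6,3) (6,4) (6,5)] -> total=31
Click 3 (0,1) count=0: revealed 0 new [(none)] -> total=31
Click 4 (4,2) count=1: revealed 0 new [(none)] -> total=31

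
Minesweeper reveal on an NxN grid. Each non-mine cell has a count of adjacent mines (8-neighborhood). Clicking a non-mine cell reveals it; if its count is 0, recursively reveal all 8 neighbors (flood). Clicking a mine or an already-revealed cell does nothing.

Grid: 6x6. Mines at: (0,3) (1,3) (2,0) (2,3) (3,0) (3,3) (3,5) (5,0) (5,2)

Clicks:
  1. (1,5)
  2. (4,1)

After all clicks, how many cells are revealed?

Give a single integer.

Click 1 (1,5) count=0: revealed 6 new [(0,4) (0,5) (1,4) (1,5) (2,4) (2,5)] -> total=6
Click 2 (4,1) count=3: revealed 1 new [(4,1)] -> total=7

Answer: 7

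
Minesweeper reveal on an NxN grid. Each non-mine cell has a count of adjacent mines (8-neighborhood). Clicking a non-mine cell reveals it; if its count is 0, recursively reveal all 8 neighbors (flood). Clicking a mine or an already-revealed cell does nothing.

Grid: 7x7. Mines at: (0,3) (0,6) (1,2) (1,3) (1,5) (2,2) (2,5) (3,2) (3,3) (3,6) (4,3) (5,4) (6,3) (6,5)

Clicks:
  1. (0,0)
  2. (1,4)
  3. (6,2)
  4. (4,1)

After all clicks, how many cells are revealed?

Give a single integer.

Answer: 18

Derivation:
Click 1 (0,0) count=0: revealed 17 new [(0,0) (0,1) (1,0) (1,1) (2,0) (2,1) (3,0) (3,1) (4,0) (4,1) (4,2) (5,0) (5,1) (5,2) (6,0) (6,1) (6,2)] -> total=17
Click 2 (1,4) count=4: revealed 1 new [(1,4)] -> total=18
Click 3 (6,2) count=1: revealed 0 new [(none)] -> total=18
Click 4 (4,1) count=1: revealed 0 new [(none)] -> total=18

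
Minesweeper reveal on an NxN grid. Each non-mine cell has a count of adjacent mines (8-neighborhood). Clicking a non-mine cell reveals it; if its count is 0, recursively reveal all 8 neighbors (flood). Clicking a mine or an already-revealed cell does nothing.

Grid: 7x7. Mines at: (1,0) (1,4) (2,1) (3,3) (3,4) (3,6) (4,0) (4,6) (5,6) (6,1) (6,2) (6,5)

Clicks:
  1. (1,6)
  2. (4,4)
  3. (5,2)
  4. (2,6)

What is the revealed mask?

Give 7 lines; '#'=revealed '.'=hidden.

Answer: .....##
.....##
.....##
.......
....#..
..#....
.......

Derivation:
Click 1 (1,6) count=0: revealed 6 new [(0,5) (0,6) (1,5) (1,6) (2,5) (2,6)] -> total=6
Click 2 (4,4) count=2: revealed 1 new [(4,4)] -> total=7
Click 3 (5,2) count=2: revealed 1 new [(5,2)] -> total=8
Click 4 (2,6) count=1: revealed 0 new [(none)] -> total=8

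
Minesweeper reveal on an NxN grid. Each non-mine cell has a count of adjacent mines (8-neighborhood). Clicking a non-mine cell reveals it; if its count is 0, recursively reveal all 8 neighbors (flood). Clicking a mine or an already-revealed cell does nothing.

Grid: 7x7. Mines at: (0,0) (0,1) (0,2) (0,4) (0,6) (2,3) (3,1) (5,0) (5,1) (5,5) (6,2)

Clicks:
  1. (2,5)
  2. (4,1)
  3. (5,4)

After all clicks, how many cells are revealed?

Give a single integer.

Click 1 (2,5) count=0: revealed 12 new [(1,4) (1,5) (1,6) (2,4) (2,5) (2,6) (3,4) (3,5) (3,6) (4,4) (4,5) (4,6)] -> total=12
Click 2 (4,1) count=3: revealed 1 new [(4,1)] -> total=13
Click 3 (5,4) count=1: revealed 1 new [(5,4)] -> total=14

Answer: 14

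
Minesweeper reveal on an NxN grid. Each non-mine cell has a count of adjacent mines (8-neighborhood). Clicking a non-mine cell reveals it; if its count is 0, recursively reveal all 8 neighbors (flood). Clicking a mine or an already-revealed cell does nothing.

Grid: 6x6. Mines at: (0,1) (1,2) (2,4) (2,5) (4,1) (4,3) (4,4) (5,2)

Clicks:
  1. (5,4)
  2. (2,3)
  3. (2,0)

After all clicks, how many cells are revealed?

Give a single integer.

Click 1 (5,4) count=2: revealed 1 new [(5,4)] -> total=1
Click 2 (2,3) count=2: revealed 1 new [(2,3)] -> total=2
Click 3 (2,0) count=0: revealed 6 new [(1,0) (1,1) (2,0) (2,1) (3,0) (3,1)] -> total=8

Answer: 8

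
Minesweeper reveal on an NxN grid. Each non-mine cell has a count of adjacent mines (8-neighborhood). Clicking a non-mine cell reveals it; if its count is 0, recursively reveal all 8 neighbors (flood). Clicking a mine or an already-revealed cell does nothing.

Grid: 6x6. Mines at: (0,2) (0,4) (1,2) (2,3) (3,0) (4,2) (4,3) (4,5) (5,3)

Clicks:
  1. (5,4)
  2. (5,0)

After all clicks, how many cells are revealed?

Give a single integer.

Click 1 (5,4) count=3: revealed 1 new [(5,4)] -> total=1
Click 2 (5,0) count=0: revealed 4 new [(4,0) (4,1) (5,0) (5,1)] -> total=5

Answer: 5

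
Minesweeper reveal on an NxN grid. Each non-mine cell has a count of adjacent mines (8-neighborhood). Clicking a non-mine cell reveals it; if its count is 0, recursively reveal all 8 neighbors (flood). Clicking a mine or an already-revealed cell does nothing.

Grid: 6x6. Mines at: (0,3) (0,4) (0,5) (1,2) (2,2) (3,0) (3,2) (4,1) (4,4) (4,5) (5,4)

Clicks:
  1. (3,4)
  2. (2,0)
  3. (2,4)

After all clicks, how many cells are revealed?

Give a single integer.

Answer: 10

Derivation:
Click 1 (3,4) count=2: revealed 1 new [(3,4)] -> total=1
Click 2 (2,0) count=1: revealed 1 new [(2,0)] -> total=2
Click 3 (2,4) count=0: revealed 8 new [(1,3) (1,4) (1,5) (2,3) (2,4) (2,5) (3,3) (3,5)] -> total=10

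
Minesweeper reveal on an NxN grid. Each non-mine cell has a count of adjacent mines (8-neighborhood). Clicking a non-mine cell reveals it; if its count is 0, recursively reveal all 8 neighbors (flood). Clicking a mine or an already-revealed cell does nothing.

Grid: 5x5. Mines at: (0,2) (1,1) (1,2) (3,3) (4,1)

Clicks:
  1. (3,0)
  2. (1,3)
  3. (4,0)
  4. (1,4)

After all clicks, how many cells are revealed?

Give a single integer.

Answer: 8

Derivation:
Click 1 (3,0) count=1: revealed 1 new [(3,0)] -> total=1
Click 2 (1,3) count=2: revealed 1 new [(1,3)] -> total=2
Click 3 (4,0) count=1: revealed 1 new [(4,0)] -> total=3
Click 4 (1,4) count=0: revealed 5 new [(0,3) (0,4) (1,4) (2,3) (2,4)] -> total=8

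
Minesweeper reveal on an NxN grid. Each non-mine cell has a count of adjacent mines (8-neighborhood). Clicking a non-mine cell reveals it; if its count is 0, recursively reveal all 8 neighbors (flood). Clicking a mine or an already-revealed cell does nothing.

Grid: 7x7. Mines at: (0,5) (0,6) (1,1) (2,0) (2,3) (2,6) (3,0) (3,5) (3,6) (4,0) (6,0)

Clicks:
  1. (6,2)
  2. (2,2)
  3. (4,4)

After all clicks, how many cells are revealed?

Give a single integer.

Answer: 23

Derivation:
Click 1 (6,2) count=0: revealed 22 new [(3,1) (3,2) (3,3) (3,4) (4,1) (4,2) (4,3) (4,4) (4,5) (4,6) (5,1) (5,2) (5,3) (5,4) (5,5) (5,6) (6,1) (6,2) (6,3) (6,4) (6,5) (6,6)] -> total=22
Click 2 (2,2) count=2: revealed 1 new [(2,2)] -> total=23
Click 3 (4,4) count=1: revealed 0 new [(none)] -> total=23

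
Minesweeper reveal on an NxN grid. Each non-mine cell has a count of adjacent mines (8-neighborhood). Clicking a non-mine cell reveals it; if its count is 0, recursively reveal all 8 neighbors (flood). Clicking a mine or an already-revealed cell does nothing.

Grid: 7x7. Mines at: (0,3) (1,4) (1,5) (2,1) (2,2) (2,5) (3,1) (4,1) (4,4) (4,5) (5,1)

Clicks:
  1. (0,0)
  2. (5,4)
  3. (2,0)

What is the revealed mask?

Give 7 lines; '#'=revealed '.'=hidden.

Click 1 (0,0) count=0: revealed 6 new [(0,0) (0,1) (0,2) (1,0) (1,1) (1,2)] -> total=6
Click 2 (5,4) count=2: revealed 1 new [(5,4)] -> total=7
Click 3 (2,0) count=2: revealed 1 new [(2,0)] -> total=8

Answer: ###....
###....
#......
.......
.......
....#..
.......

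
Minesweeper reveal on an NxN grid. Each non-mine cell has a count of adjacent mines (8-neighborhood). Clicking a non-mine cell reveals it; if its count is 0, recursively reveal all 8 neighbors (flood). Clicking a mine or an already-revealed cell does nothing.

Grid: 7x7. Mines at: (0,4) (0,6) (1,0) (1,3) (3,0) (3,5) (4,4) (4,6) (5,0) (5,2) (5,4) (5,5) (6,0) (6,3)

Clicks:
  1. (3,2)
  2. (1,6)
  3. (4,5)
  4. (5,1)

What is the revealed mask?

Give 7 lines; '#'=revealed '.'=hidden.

Answer: .......
......#
.###...
.###...
.###.#.
.#.....
.......

Derivation:
Click 1 (3,2) count=0: revealed 9 new [(2,1) (2,2) (2,3) (3,1) (3,2) (3,3) (4,1) (4,2) (4,3)] -> total=9
Click 2 (1,6) count=1: revealed 1 new [(1,6)] -> total=10
Click 3 (4,5) count=5: revealed 1 new [(4,5)] -> total=11
Click 4 (5,1) count=3: revealed 1 new [(5,1)] -> total=12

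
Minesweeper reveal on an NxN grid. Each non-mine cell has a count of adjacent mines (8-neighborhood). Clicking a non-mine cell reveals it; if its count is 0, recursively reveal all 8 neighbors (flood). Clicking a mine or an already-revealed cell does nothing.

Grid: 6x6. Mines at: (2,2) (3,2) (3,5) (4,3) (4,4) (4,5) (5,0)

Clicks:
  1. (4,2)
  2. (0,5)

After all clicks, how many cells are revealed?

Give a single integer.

Answer: 22

Derivation:
Click 1 (4,2) count=2: revealed 1 new [(4,2)] -> total=1
Click 2 (0,5) count=0: revealed 21 new [(0,0) (0,1) (0,2) (0,3) (0,4) (0,5) (1,0) (1,1) (1,2) (1,3) (1,4) (1,5) (2,0) (2,1) (2,3) (2,4) (2,5) (3,0) (3,1) (4,0) (4,1)] -> total=22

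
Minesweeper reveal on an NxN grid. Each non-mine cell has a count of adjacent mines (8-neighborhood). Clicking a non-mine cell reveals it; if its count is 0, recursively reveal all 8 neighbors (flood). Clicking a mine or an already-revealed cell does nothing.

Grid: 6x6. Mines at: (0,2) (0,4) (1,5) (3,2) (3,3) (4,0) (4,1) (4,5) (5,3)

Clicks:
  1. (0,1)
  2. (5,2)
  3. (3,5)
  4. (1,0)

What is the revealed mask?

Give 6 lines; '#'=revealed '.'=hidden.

Click 1 (0,1) count=1: revealed 1 new [(0,1)] -> total=1
Click 2 (5,2) count=2: revealed 1 new [(5,2)] -> total=2
Click 3 (3,5) count=1: revealed 1 new [(3,5)] -> total=3
Click 4 (1,0) count=0: revealed 7 new [(0,0) (1,0) (1,1) (2,0) (2,1) (3,0) (3,1)] -> total=10

Answer: ##....
##....
##....
##...#
......
..#...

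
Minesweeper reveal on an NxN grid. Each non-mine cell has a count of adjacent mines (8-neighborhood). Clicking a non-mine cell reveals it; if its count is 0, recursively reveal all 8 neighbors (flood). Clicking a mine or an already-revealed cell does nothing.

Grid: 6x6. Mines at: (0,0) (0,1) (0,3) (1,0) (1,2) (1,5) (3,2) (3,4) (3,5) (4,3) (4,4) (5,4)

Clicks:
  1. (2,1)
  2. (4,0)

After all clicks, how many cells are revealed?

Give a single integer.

Answer: 10

Derivation:
Click 1 (2,1) count=3: revealed 1 new [(2,1)] -> total=1
Click 2 (4,0) count=0: revealed 9 new [(2,0) (3,0) (3,1) (4,0) (4,1) (4,2) (5,0) (5,1) (5,2)] -> total=10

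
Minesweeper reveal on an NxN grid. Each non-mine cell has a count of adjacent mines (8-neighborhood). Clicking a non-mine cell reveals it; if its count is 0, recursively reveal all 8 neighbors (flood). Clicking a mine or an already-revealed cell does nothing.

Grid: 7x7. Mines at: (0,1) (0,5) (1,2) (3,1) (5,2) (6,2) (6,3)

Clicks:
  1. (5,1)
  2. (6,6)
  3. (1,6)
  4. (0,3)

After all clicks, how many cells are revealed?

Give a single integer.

Answer: 28

Derivation:
Click 1 (5,1) count=2: revealed 1 new [(5,1)] -> total=1
Click 2 (6,6) count=0: revealed 26 new [(1,3) (1,4) (1,5) (1,6) (2,2) (2,3) (2,4) (2,5) (2,6) (3,2) (3,3) (3,4) (3,5) (3,6) (4,2) (4,3) (4,4) (4,5) (4,6) (5,3) (5,4) (5,5) (5,6) (6,4) (6,5) (6,6)] -> total=27
Click 3 (1,6) count=1: revealed 0 new [(none)] -> total=27
Click 4 (0,3) count=1: revealed 1 new [(0,3)] -> total=28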